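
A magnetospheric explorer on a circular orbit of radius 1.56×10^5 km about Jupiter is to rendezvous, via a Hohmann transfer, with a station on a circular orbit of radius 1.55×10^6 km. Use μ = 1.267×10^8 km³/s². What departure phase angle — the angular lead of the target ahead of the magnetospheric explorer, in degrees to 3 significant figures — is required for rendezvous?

φ = 107°

The Hohmann ellipse has a_t = (r₁ + r₂)/2 = 8.530×10^5 km.
Transfer time t = π√(a_t³/μ) = 2.198797×10^5 s.
The target's mean motion on its circular orbit is ω₂ = √(μ/r₂³) = 5.832984×10^-6 rad/s.
Angle swept by the target during transfer: ω₂·t = 1.28255 rad = 73.48°.
The magnetospheric explorer traverses 180° on the transfer ellipse, so the target must lead by 180° − 73.48° = 107°.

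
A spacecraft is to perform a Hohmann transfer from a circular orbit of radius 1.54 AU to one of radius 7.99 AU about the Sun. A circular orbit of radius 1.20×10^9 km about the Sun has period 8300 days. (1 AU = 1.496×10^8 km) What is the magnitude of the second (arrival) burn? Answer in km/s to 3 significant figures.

Δv₂ = 4.55 km/s

From Kepler's third law T² = 4π²r³/μ at r = 1.20×10^9 km, T = 8300 days = 8300 × 86400 s = 7.1712×10^8 s: μ = 4π²r³/T² = 1.32654×10^11 km³/s².
In km: r₁ = 1.54 × 1.496×10^8 = 2.30384×10^8 km; r₂ = 7.99 × 1.496×10^8 = 1.195304×10^9 km.
The Hohmann ellipse has a_t = (r₁ + r₂)/2 = 7.12844×10^8 km.
Circular speed at r = 1.195304×10^9 km: v_c = √(μ/r) = 10.535 km/s.
Vis-viva on the transfer ellipse at r = 1.195304×10^9 km gives v_t = √[μ(2/r − 1/a_t)] = 5.9889 km/s.
Δv₂ = |v_t − v_c| = |5.9889 − 10.535| = 4.546 km/s.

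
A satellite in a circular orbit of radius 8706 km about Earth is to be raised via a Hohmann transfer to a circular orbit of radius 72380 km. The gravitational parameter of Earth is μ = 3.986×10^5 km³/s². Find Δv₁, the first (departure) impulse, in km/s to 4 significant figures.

Semi-major axis of the transfer orbit: a_t = (8706 + 72380)/2 = 40543 km.
On the circular orbit at r = 8706 km, v_c = √(μ/r) = 6.76643 km/s.
Transfer-orbit speed at the same r (vis-viva, a = a_t): v_t = √[μ(2/r − 1/a_t)] = 9.04088 km/s.
Δv₁ = |v_t − v_c| = |9.04088 − 6.76643| = 2.274 km/s.

Δv₁ = 2.274 km/s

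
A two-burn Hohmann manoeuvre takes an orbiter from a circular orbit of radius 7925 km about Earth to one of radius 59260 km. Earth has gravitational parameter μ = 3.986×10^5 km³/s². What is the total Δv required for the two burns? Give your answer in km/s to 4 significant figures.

Δv = 3.661 km/s

The Hohmann ellipse has a_t = (r₁ + r₂)/2 = 33592.5 km.
Circular speed at r₁: v₁ = √(μ/r₁) = √(3.986×10^5/7925) = 7.0920 km/s.
On the transfer ellipse at r₁, v² = μ(2/r − 1/a) gives v_p = √[μ(2/r₁ − 1/a_t)] = 9.4195 km/s.
First burn Δv₁ = |v_p − v₁| = 2.3275 km/s.
At r₂, v₂ = √(μ/r₂) = 2.5935 km/s.
Transfer-orbit speed at r₂: v_a = √[μ(2/r₂ − 1/a_t)] = 1.2597 km/s.
Second burn Δv₂ = |v₂ − v_a| = 1.3338 km/s.
Δv = Δv₁ + Δv₂ = 2.3275 + 1.3338 = 3.661 km/s.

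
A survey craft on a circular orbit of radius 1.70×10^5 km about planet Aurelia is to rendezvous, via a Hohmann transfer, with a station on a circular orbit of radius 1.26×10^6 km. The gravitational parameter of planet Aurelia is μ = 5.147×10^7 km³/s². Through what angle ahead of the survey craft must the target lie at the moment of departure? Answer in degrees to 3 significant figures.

Semi-major axis of the transfer orbit: a_t = (1.700×10^5 + 1.260×10^6)/2 = 7.150×10^5 km.
The half-period of the transfer ellipse is t = π√(a_t³/μ) = 2.6475×10^5 s.
Target angular speed ω₂ = √(μ/r₂³) = 5.0725×10^-6 rad/s.
Angle swept by the target during transfer: ω₂·t = 1.3429 rad = 76.94°.
Arrival is 180° from departure on the ellipse, so φ = 180° − 76.94° = 103°.

φ = 103°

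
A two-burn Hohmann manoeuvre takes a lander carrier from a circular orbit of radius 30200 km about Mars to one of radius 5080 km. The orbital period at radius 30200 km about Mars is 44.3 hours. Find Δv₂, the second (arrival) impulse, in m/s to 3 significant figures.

Δv₂ = 895 m/s

From Kepler's third law T² = 4π²r³/μ at r = 30200 km, T = 44.3 hours = 44.3 × 3600 s = 1.5948×10^5 s: μ = 4π²r³/T² = 42753.1 km³/s².
The Hohmann ellipse has a_t = (r₁ + r₂)/2 = 17640 km.
Circular speed at r = 5080 km: v_c = √(μ/r) = 2.9010 km/s.
Vis-viva on the transfer ellipse at r = 5080 km gives v_t = √[μ(2/r − 1/a_t)] = 3.7958 km/s.
Δv₂ = |v_t − v_c| = |3.7958 − 2.9010| = 0.8948 km/s.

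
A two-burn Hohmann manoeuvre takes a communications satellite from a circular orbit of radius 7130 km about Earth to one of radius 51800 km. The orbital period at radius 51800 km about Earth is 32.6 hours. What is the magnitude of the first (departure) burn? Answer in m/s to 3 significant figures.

From Kepler's third law T² = 4π²r³/μ at r = 51800 km, T = 32.6 hours = 32.6 × 3600 s = 1.1736×10^5 s: μ = 4π²r³/T² = 3.98390×10^5 km³/s².
The Hohmann ellipse has a_t = (r₁ + r₂)/2 = 29465 km.
Circular speed at r = 7130 km: v_c = √(μ/r) = 7.475 km/s.
Vis-viva on the transfer ellipse at r = 7130 km gives v_t = √[μ(2/r − 1/a_t)] = 9.911 km/s.
Δv₁ = |v_t − v_c| = |9.911 − 7.475| = 2.436 km/s.

Δv₁ = 2440 m/s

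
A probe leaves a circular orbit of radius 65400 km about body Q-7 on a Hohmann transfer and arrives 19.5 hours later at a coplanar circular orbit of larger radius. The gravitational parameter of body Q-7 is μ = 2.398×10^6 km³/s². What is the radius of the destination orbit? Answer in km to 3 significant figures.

r₂ = 1.47×10^5 km

Transfer time t = 19.5 hours = 70200 s, and t = π√(a_t³/μ).
So a_t = (μ t²/π²)^(1/3) = (2.398×10^6 × (70200)² / π²)^(1/3) = 1.0619×10^5 km.
Since a_t = (r₁ + r₂)/2, r₂ = 2a_t − r₁ = 2×1.0619×10^5 − 65400 = 1.4698×10^5 km.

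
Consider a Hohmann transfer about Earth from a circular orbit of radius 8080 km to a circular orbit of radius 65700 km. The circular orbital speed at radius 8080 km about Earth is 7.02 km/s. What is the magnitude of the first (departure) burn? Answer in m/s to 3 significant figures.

From the circular-orbit relation v² = μ/r at r = 8080 km: μ = v²r = (7.02)² × 8080 = 3.98186×10^5 km³/s².
The Hohmann ellipse has a_t = (r₁ + r₂)/2 = 36890 km.
On the circular orbit at r = 8080 km, v_c = √(μ/r) = 7.020 km/s.
Transfer-orbit speed at the same r (vis-viva, a = a_t): v_t = √[μ(2/r − 1/a_t)] = 9.368 km/s.
Δv₁ = |v_t − v_c| = |9.368 − 7.020| = 2.348 km/s.

Δv₁ = 2350 m/s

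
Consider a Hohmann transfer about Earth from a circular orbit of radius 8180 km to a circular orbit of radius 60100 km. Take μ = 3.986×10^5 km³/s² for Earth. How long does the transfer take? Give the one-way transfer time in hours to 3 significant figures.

Semi-major axis of the transfer orbit: a_t = (8180 + 60100)/2 = 34140 km.
Half the transfer-orbit period gives t = π√(a_t³/μ) = 31390 s.
Converting: 31390 s ÷ 3600 s/hour = 8.72 hours.

t = 8.72 hours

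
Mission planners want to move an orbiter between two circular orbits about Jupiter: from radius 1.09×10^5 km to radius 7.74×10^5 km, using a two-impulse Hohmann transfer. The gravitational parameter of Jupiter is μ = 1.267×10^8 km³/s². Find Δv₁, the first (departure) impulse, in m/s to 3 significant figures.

Transfer-ellipse semi-major axis a_t = (r₁ + r₂)/2 = (1.090×10^5 + 7.740×10^5)/2 = 4.415×10^5 km.
On the circular orbit at r = 1.090×10^5 km, v_c = √(μ/r) = 34.09 km/s.
Vis-viva on the transfer ellipse at r = 1.090×10^5 km gives v_t = √[μ(2/r − 1/a_t)] = 45.14 km/s.
Δv₁ = |v_t − v_c| = |45.14 − 34.09| = 11.05 km/s.

Δv₁ = 11000 m/s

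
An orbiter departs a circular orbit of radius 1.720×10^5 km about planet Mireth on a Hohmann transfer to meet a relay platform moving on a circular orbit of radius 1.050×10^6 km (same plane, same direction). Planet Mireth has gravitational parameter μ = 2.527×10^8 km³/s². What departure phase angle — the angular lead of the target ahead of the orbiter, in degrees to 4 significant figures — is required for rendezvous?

Semi-major axis of the transfer orbit: a_t = (1.720×10^5 + 1.050×10^6)/2 = 6.110×10^5 km.
The half-period of the transfer ellipse is t = π√(a_t³/μ) = 94386.3 s.
Target angular speed ω₂ = √(μ/r₂³) = 1.47747×10^-5 rad/s.
Angle swept by the target during transfer: ω₂·t = 1.3945 rad = 79.90°.
Arrival is 180° from departure on the ellipse, so φ = 180° − 79.90° = 100.1°.

φ = 100.1°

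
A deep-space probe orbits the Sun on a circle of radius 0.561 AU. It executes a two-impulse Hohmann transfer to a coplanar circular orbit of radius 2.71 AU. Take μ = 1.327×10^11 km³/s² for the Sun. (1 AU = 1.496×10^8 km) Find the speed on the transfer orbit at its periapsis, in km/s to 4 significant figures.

In km: r₁ = 0.561 × 1.496×10^8 = 8.39256×10^7 km; r₂ = 2.71 × 1.496×10^8 = 4.05416×10^8 km.
Semi-major axis of the transfer orbit: a_t = (8.39256×10^7 + 4.05416×10^8)/2 = 2.446708×10^8 km.
The periapsis of the transfer ellipse is at r = 8.39256×10^7 km.
Applying v² = μ(2/r − 1/a_t): v = 51.19 km/s.

v = 51.19 km/s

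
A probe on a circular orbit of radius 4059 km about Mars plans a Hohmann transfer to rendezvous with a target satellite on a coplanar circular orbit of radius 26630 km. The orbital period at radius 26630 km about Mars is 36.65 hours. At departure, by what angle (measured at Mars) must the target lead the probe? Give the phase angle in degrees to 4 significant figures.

φ = 101.3°

From Kepler's third law T² = 4π²r³/μ at r = 26630 km, T = 36.65 hours = 36.65 × 3600 s = 1.3194×10^5 s: μ = 4π²r³/T² = 42827.3 km³/s².
Semi-major axis of the transfer orbit: a_t = (4059 + 26630)/2 = 15344.5 km.
Transfer time t = π√(a_t³/μ) = 28855 s.
Target angular speed ω₂ = √(μ/r₂³) = 4.7622×10^-5 rad/s.
Angle swept by the target during transfer: ω₂·t = 1.3741 rad = 78.73°.
Arrival is 180° from departure on the ellipse, so φ = 180° − 78.73° = 101.3°.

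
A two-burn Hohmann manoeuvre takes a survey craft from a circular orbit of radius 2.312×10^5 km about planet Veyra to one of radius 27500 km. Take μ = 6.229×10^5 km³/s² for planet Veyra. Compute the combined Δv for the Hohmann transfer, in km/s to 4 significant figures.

Δv = 2.488 km/s

Transfer-ellipse semi-major axis a_t = (r₁ + r₂)/2 = (2.312×10^5 + 27500)/2 = 1.2935×10^5 km.
Circular speed at r₁: v₁ = √(μ/r₁) = √(6.229×10^5/2.312×10^5) = 1.6414 km/s.
Transfer-orbit speed at r₁ (v² = μ(2/r − 1/a)): v_a = √[μ(2/r₁ − 1/a_t)] = 0.75683 km/s.
First burn Δv₁ = |v_a − v₁| = 0.88457 km/s.
Circular speed at r₂: v₂ = √(μ/r₂) = 4.7593 km/s.
Transfer-orbit speed at r₂: v_p = √[μ(2/r₂ − 1/a_t)] = 6.3629 km/s.
Second burn Δv₂ = |v₂ − v_p| = 1.6036 km/s.
Δv = Δv₁ + Δv₂ = 0.88457 + 1.6036 = 2.488 km/s.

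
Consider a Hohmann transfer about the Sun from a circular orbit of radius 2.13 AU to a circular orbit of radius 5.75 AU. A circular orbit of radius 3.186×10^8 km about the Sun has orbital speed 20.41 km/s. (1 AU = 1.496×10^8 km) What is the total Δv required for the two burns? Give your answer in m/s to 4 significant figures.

Δv = 7534 m/s

From the circular-orbit relation v² = μ/r at r = 3.186×10^8 km: μ = v²r = (20.41)² × 3.186×10^8 = 1.32719×10^11 km³/s².
In km: r₁ = 2.13 × 1.496×10^8 = 3.18648×10^8 km; r₂ = 5.75 × 1.496×10^8 = 8.602×10^8 km.
Transfer-ellipse semi-major axis a_t = (r₁ + r₂)/2 = (3.18648×10^8 + 8.602×10^8)/2 = 5.89424×10^8 km.
At r₁ the circular-orbit speed is v₁ = √(μ/r₁) = 20.408 km/s.
Transfer-orbit speed at r₁ (v² = μ(2/r − 1/a)): v_p = √[μ(2/r₁ − 1/a_t)] = 24.654 km/s.
First burn Δv₁ = |v_p − v₁| = 4.246 km/s.
Circular speed at r₂: v₂ = √(μ/r₂) = 12.421 km/s.
Transfer-orbit speed at r₂: v_a = √[μ(2/r₂ − 1/a_t)] = 9.1329 km/s.
Second burn Δv₂ = |v₂ − v_a| = 3.288 km/s.
Total Δv = Δv₁ + Δv₂ = 7.534 km/s.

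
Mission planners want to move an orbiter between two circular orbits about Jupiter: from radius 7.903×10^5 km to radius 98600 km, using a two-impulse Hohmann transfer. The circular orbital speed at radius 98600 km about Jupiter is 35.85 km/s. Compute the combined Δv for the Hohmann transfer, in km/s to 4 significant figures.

From the circular-orbit relation v² = μ/r at r = 98600 km: μ = v²r = (35.85)² × 98600 = 1.26723×10^8 km³/s².
Transfer-ellipse semi-major axis a_t = (r₁ + r₂)/2 = (7.903×10^5 + 98600)/2 = 4.4445×10^5 km.
Circular speed at r₁: v₁ = √(μ/r₁) = √(1.26723×10^8/7.903×10^5) = 12.6629 km/s.
On the transfer ellipse at r₁, v² = μ(2/r − 1/a) gives v_a = √[μ(2/r₁ − 1/a_t)] = 5.96429 km/s.
First burn Δv₁ = |v_a − v₁| = 6.6986 km/s.
Circular speed at r₂: v₂ = √(μ/r₂) = 35.850 km/s.
Transfer-orbit speed at r₂: v_p = √[μ(2/r₂ − 1/a_t)] = 47.805 km/s.
Second burn Δv₂ = |v₂ − v_p| = 11.955 km/s.
Δv = Δv₁ + Δv₂ = 6.6986 + 11.955 = 18.65 km/s.

Δv = 18.65 km/s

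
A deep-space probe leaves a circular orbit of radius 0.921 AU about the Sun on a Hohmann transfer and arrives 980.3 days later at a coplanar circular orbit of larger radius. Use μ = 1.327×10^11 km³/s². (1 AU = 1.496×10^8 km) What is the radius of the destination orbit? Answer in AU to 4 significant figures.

In km: r₁ = 0.921 × 1.496×10^8 = 1.377816×10^8 km.
Transfer time t = 980.3 days = 8.469792×10^7 s, and t = π√(a_t³/μ).
So a_t = (μ t²/π²)^(1/3) = (1.327×10^11 × (8.469792×10^7)² / π²)^(1/3) = 4.5861×10^8 km.
Since a_t = (r₁ + r₂)/2, r₂ = 2a_t − r₁ = 2×4.5861×10^8 − 1.377816×10^8 = 7.794384×10^8 km.
In AU: r₂ = 7.794384×10^8 / 1.496×10^8 = 5.210 AU.

r₂ = 5.210 AU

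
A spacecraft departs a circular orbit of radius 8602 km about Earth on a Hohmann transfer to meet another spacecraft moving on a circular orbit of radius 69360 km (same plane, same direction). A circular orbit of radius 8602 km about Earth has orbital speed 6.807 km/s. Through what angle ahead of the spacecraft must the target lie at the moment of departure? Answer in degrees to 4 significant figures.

From the circular-orbit relation v² = μ/r at r = 8602 km: μ = v²r = (6.807)² × 8602 = 3.98576×10^5 km³/s².
Transfer-ellipse semi-major axis a_t = (r₁ + r₂)/2 = (8602 + 69360)/2 = 38981 km.
The half-period of the transfer ellipse is t = π√(a_t³/μ) = 38300 s.
Target angular speed ω₂ = √(μ/r₂³) = 3.456×10^-5 rad/s.
Angle swept by the target during transfer: ω₂·t = 1.3236 rad = 75.84°.
Arrival is 180° from departure on the ellipse, so φ = 180° − 75.84° = 104.2°.

φ = 104.2°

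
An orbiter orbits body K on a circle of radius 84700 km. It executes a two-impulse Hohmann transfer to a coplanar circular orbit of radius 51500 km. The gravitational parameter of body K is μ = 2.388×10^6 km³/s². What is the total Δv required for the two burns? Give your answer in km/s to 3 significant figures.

Δv = 1.48 km/s

The Hohmann ellipse has a_t = (r₁ + r₂)/2 = 68100 km.
Circular speed at r₁: v₁ = √(μ/r₁) = √(2.388×10^6/84700) = 5.3098 km/s.
Transfer-orbit speed at r₁ (vis-viva): v_a = √[μ(2/r₁ − 1/a_t)] = 4.6175 km/s.
First burn Δv₁ = |v_a − v₁| = 0.6923 km/s.
At r₂, v₂ = √(μ/r₂) = 6.8095 km/s.
Transfer-orbit speed at r₂: v_p = √[μ(2/r₂ − 1/a_t)] = 7.5942 km/s.
Second burn Δv₂ = |v₂ − v_p| = 0.7847 km/s.
Δv = Δv₁ + Δv₂ = 0.6923 + 0.7847 = 1.477 km/s.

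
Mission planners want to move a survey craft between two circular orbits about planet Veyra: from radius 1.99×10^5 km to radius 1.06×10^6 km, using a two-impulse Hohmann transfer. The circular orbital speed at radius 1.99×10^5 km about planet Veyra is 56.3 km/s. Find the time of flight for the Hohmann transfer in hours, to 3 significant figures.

t = 17.4 hours

From the circular-orbit relation v² = μ/r at r = 1.99×10^5 km: μ = v²r = (56.3)² × 1.99×10^5 = 6.30768×10^8 km³/s².
Semi-major axis of the transfer orbit: a_t = (1.990×10^5 + 1.060×10^6)/2 = 6.295×10^5 km.
Half the transfer-orbit period gives t = π√(a_t³/μ) = 62480 s.
Converting: 62480 s ÷ 3600 s/hour = 17.4 hours.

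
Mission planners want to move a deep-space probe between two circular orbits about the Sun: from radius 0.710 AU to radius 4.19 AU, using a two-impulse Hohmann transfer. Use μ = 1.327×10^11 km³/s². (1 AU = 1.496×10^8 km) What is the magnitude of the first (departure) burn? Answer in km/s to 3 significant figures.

In km: r₁ = 0.710 × 1.496×10^8 = 1.06216×10^8 km; r₂ = 4.19 × 1.496×10^8 = 6.26824×10^8 km.
Transfer-ellipse semi-major axis a_t = (r₁ + r₂)/2 = (1.06216×10^8 + 6.26824×10^8)/2 = 3.6652×10^8 km.
Circular speed at r = 1.06216×10^8 km: v_c = √(μ/r) = 35.346 km/s.
Vis-viva on the transfer ellipse at r = 1.06216×10^8 km gives v_t = √[μ(2/r − 1/a_t)] = 46.224 km/s.
Δv₁ = |v_t − v_c| = |46.224 − 35.346| = 10.88 km/s.

Δv₁ = 10.9 km/s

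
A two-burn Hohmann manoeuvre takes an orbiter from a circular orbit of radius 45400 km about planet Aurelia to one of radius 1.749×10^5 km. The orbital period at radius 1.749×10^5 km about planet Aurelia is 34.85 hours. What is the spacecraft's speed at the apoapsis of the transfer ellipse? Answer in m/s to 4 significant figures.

v = 5623 m/s

From Kepler's third law T² = 4π²r³/μ at r = 1.749×10^5 km, T = 34.85 hours = 34.85 × 3600 s = 1.2546×10^5 s: μ = 4π²r³/T² = 1.34190×10^7 km³/s².
Transfer-ellipse semi-major axis a_t = (r₁ + r₂)/2 = (45400 + 1.749×10^5)/2 = 1.1015×10^5 km.
At apoapsis, r = 1.749×10^5 km.
Applying v² = μ(2/r − 1/a_t): v = 5.623 km/s.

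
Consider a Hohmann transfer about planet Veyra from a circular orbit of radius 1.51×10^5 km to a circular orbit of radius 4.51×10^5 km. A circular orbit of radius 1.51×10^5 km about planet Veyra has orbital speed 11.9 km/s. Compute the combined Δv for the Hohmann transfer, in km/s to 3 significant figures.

Δv = 4.68 km/s

From the circular-orbit relation v² = μ/r at r = 1.51×10^5 km: μ = v²r = (11.9)² × 1.51×10^5 = 2.13831×10^7 km³/s².
Semi-major axis of the transfer orbit: a_t = (1.510×10^5 + 4.510×10^5)/2 = 3.010×10^5 km.
Circular speed at r₁: v₁ = √(μ/r₁) = √(2.13831×10^7/1.510×10^5) = 11.900 km/s.
On the transfer ellipse at r₁, v² = μ(2/r − 1/a) gives v_p = √[μ(2/r₁ − 1/a_t)] = 14.566 km/s.
First burn Δv₁ = |v_p − v₁| = 2.666 km/s.
Circular speed at r₂: v₂ = √(μ/r₂) = 6.886 km/s.
Transfer-orbit speed at r₂: v_a = √[μ(2/r₂ − 1/a_t)] = 4.877 km/s.
Second burn Δv₂ = |v₂ − v_a| = 2.009 km/s.
Total Δv = Δv₁ + Δv₂ = 4.675 km/s.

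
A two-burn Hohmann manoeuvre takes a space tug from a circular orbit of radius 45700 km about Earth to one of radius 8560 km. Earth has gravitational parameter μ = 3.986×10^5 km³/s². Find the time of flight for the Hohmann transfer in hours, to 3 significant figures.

t = 6.18 hours

The Hohmann ellipse has a_t = (r₁ + r₂)/2 = 27130 km.
Transfer time t = π√(a_t³/μ) = π√((27130)³ / 3.986×10^5) = 22240 s.
Converting: 22240 s ÷ 3600 s/hour = 6.18 hours.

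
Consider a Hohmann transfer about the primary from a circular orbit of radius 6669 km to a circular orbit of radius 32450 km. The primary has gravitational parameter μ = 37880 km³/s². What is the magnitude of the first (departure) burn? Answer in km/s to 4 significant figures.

Transfer-ellipse semi-major axis a_t = (r₁ + r₂)/2 = (6669 + 32450)/2 = 19559.5 km.
On the circular orbit at r = 6669 km, v_c = √(μ/r) = 2.3833 km/s.
Transfer-orbit speed at the same r (vis-viva, a = a_t): v_t = √[μ(2/r − 1/a_t)] = 3.0698 km/s.
Δv₁ = |v_t − v_c| = |3.0698 − 2.3833| = 0.6865 km/s.

Δv₁ = 0.6865 km/s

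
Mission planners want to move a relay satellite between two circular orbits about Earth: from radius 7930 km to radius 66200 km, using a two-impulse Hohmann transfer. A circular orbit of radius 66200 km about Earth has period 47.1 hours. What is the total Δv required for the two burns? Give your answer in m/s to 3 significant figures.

Δv = 3700 m/s

From Kepler's third law T² = 4π²r³/μ at r = 66200 km, T = 47.1 hours = 47.1 × 3600 s = 1.6956×10^5 s: μ = 4π²r³/T² = 3.98370×10^5 km³/s².
Transfer-ellipse semi-major axis a_t = (r₁ + r₂)/2 = (7930 + 66200)/2 = 37065 km.
Circular speed at r₁: v₁ = √(μ/r₁) = √(3.98370×10^5/7930) = 7.0877 km/s.
Transfer-orbit speed at r₁ (vis-viva): v_p = √[μ(2/r₁ − 1/a_t)] = 9.4723 km/s.
First burn Δv₁ = |v_p − v₁| = 2.385 km/s.
At r₂, v₂ = √(μ/r₂) = 2.453 km/s.
Transfer-orbit speed at r₂: v_a = √[μ(2/r₂ − 1/a_t)] = 1.135 km/s.
Second burn Δv₂ = |v₂ − v_a| = 1.318 km/s.
Total Δv = Δv₁ + Δv₂ = 3.703 km/s.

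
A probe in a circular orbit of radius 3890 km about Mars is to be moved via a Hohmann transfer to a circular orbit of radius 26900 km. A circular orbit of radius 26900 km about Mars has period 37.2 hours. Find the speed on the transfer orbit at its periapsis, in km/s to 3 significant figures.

v = 4.39 km/s

From Kepler's third law T² = 4π²r³/μ at r = 26900 km, T = 37.2 hours = 37.2 × 3600 s = 1.3392×10^5 s: μ = 4π²r³/T² = 42847.5 km³/s².
Transfer-ellipse semi-major axis a_t = (r₁ + r₂)/2 = (3890 + 26900)/2 = 15395 km.
At periapsis, r = 3890 km.
From the vis-viva equation, v = √[μ(2/r − 1/a_t)] = 4.387 km/s.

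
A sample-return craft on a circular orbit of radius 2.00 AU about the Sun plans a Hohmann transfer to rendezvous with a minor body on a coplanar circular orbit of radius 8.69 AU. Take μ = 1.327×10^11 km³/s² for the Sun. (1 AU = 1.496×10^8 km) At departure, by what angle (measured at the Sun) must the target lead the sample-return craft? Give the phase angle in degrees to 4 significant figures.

In km: r₁ = 2.00 × 1.496×10^8 = 2.992×10^8 km; r₂ = 8.69 × 1.496×10^8 = 1.300024×10^9 km.
Transfer-ellipse semi-major axis a_t = (r₁ + r₂)/2 = (2.992×10^8 + 1.300024×10^9)/2 = 7.99612×10^8 km.
Transfer time t = π√(a_t³/μ) = 1.950×10^8 s.
Target angular speed ω₂ = √(μ/r₂³) = 7.772×10^-9 rad/s.
Angle swept by the target during transfer: ω₂·t = 1.5155 rad = 86.83°.
The sample-return craft traverses 180° on the transfer ellipse, so the target must lead by 180° − 86.83° = 93.17°.

φ = 93.17°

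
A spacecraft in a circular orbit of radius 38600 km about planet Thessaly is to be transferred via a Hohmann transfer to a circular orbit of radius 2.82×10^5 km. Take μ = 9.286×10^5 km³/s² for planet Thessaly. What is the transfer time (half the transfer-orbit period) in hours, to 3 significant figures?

t = 58.1 hours

The Hohmann ellipse has a_t = (r₁ + r₂)/2 = 1.603×10^5 km.
Half the transfer-orbit period gives t = π√(a_t³/μ) = 2.092×10^5 s.
Converting: 2.092×10^5 s ÷ 3600 s/hour = 58.1 hours.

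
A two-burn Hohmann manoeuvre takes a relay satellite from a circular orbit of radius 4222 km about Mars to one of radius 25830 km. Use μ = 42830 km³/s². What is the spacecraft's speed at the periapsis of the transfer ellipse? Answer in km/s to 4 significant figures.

v = 4.176 km/s

Transfer-ellipse semi-major axis a_t = (r₁ + r₂)/2 = (4222 + 25830)/2 = 15026 km.
At periapsis, r = 4222 km.
Applying v² = μ(2/r − 1/a_t): v = 4.176 km/s.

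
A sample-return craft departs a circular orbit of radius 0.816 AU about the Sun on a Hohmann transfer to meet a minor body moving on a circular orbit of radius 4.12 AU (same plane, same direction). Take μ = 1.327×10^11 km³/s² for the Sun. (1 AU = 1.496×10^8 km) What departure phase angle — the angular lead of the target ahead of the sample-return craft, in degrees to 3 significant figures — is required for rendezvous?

In km: r₁ = 0.816 × 1.496×10^8 = 1.220736×10^8 km; r₂ = 4.12 × 1.496×10^8 = 6.16352×10^8 km.
Transfer-ellipse semi-major axis a_t = (r₁ + r₂)/2 = (1.220736×10^8 + 6.16352×10^8)/2 = 3.692128×10^8 km.
Transfer time t = π√(a_t³/μ) = 6.118283×10^7 s.
Target angular speed ω₂ = √(μ/r₂³) = 2.380632×10^-8 rad/s.
Angle swept by the target during transfer: ω₂·t = 1.456538 rad = 83.453°.
The sample-return craft traverses 180° on the transfer ellipse, so the target must lead by 180° − 83.453° = 96.5°.

φ = 96.5°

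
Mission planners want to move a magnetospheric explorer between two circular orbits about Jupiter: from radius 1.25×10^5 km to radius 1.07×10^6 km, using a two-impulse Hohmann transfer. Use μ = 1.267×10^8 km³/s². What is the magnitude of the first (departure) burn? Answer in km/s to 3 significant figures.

Semi-major axis of the transfer orbit: a_t = (1.250×10^5 + 1.070×10^6)/2 = 5.975×10^5 km.
Circular speed at r = 1.250×10^5 km: v_c = √(μ/r) = 31.837 km/s.
Transfer-orbit speed at the same r (vis-viva, a = a_t): v_t = √[μ(2/r − 1/a_t)] = 42.605 km/s.
Δv₁ = |v_t − v_c| = |42.605 − 31.837| = 10.77 km/s.

Δv₁ = 10.8 km/s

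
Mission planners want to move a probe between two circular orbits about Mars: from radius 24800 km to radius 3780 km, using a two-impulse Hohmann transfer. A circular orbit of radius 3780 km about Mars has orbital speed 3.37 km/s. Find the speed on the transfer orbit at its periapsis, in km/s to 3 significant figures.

v = 4.44 km/s

From the circular-orbit relation v² = μ/r at r = 3780 km: μ = v²r = (3.37)² × 3780 = 42929.1 km³/s².
The Hohmann ellipse has a_t = (r₁ + r₂)/2 = 14290 km.
At periapsis, r = 3780 km.
From the vis-viva equation, v = √[μ(2/r − 1/a_t)] = 4.440 km/s.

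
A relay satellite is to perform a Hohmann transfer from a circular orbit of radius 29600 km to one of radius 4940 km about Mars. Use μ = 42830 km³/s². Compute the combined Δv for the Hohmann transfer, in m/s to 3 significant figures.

Δv = 1470 m/s

Semi-major axis of the transfer orbit: a_t = (29600 + 4940)/2 = 17270 km.
Circular speed at r₁: v₁ = √(μ/r₁) = √(42830/29600) = 1.202896 km/s.
Transfer-orbit speed at r₁ (v² = μ(2/r − 1/a)): v_a = √[μ(2/r₁ − 1/a_t)] = 0.6433473 km/s.
First burn Δv₁ = |v_a − v₁| = 0.5595 km/s.
At r₂, v₂ = √(μ/r₂) = 2.9445 km/s.
Transfer-orbit speed at r₂: v_p = √[μ(2/r₂ − 1/a_t)] = 3.8549 km/s.
Second burn Δv₂ = |v₂ − v_p| = 0.9104 km/s.
Δv = Δv₁ + Δv₂ = 0.5595 + 0.9104 = 1.470 km/s.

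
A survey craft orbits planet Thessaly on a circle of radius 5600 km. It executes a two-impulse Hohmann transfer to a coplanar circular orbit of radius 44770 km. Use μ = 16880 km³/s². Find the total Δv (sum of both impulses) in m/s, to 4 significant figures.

Δv = 903.1 m/s

Semi-major axis of the transfer orbit: a_t = (5600 + 44770)/2 = 25185 km.
Circular speed at r₁: v₁ = √(μ/r₁) = √(16880/5600) = 1.7362 km/s.
Transfer-orbit speed at r₁ (vis-viva equation): v_p = √[μ(2/r₁ − 1/a_t)] = 2.3148 km/s.
First burn Δv₁ = |v_p − v₁| = 0.5786 km/s.
At r₂, v₂ = √(μ/r₂) = 0.6140 km/s.
Transfer-orbit speed at r₂: v_a = √[μ(2/r₂ − 1/a_t)] = 0.2895 km/s.
Second burn Δv₂ = |v₂ − v_a| = 0.3245 km/s.
Total Δv = Δv₁ + Δv₂ = 0.9031 km/s.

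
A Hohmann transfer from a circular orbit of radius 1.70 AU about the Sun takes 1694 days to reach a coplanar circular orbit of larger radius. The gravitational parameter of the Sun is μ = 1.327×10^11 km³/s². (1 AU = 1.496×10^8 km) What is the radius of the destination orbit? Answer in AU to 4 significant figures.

In km: r₁ = 1.70 × 1.496×10^8 = 2.5432×10^8 km.
Transfer time t = 1694 days = 1.463616×10^8 s, and t = π√(a_t³/μ).
So a_t = (μ t²/π²)^(1/3) = (1.327×10^11 × (1.463616×10^8)² / π²)^(1/3) = 6.6040×10^8 km.
Since a_t = (r₁ + r₂)/2, r₂ = 2a_t − r₁ = 2×6.6040×10^8 − 2.5432×10^8 = 1.06648×10^9 km.
In AU: r₂ = 1.06648×10^9 / 1.496×10^8 = 7.129 AU.

r₂ = 7.129 AU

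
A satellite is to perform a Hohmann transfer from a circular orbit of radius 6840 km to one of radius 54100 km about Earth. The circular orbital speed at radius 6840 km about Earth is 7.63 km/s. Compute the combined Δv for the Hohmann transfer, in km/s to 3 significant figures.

Δv = 3.96 km/s

From the circular-orbit relation v² = μ/r at r = 6840 km: μ = v²r = (7.63)² × 6840 = 3.98204×10^5 km³/s².
The Hohmann ellipse has a_t = (r₁ + r₂)/2 = 30470 km.
At r₁ the circular-orbit speed is v₁ = √(μ/r₁) = 7.630000 km/s.
On the transfer ellipse at r₁, vis-viva equation gives v_p = √[μ(2/r₁ − 1/a_t)] = 10.16686 km/s.
First burn Δv₁ = |v_p − v₁| = 2.53686 km/s.
At r₂, v₂ = √(μ/r₂) = 2.7130 km/s.
Transfer-orbit speed at r₂: v_a = √[μ(2/r₂ − 1/a_t)] = 1.2854 km/s.
Second burn Δv₂ = |v₂ − v_a| = 1.42760 km/s.
Δv = Δv₁ + Δv₂ = 2.53686 + 1.42760 = 3.964 km/s.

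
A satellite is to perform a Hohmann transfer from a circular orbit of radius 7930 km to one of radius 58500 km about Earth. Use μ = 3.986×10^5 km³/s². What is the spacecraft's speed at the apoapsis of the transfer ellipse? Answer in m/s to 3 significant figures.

The Hohmann ellipse has a_t = (r₁ + r₂)/2 = 33215 km.
The apoapsis of the transfer ellipse is at r = 58500 km.
Applying v² = μ(2/r − 1/a_t): v = 1.275 km/s.

v = 1280 m/s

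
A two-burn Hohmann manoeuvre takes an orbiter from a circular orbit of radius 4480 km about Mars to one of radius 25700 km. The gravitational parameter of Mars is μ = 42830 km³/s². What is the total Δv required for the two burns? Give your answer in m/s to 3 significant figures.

Δv = 1530 m/s

Semi-major axis of the transfer orbit: a_t = (4480 + 25700)/2 = 15090 km.
Circular speed at r₁: v₁ = √(μ/r₁) = √(42830/4480) = 3.091968 km/s.
Transfer-orbit speed at r₁ (vis-viva): v_p = √[μ(2/r₁ − 1/a_t)] = 4.035125 km/s.
First burn Δv₁ = |v_p − v₁| = 0.9432 km/s.
At r₂, v₂ = √(μ/r₂) = 1.2909 km/s.
Transfer-orbit speed at r₂: v_a = √[μ(2/r₂ − 1/a_t)] = 0.70340 km/s.
Second burn Δv₂ = |v₂ − v_a| = 0.5875 km/s.
Δv = Δv₁ + Δv₂ = 0.9432 + 0.5875 = 1.531 km/s.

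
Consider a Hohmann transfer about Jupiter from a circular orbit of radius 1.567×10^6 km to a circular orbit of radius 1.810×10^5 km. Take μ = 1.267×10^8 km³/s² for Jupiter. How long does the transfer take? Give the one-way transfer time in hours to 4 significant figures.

Transfer-ellipse semi-major axis a_t = (r₁ + r₂)/2 = (1.567×10^6 + 1.810×10^5)/2 = 8.740×10^5 km.
Half the transfer-orbit period gives t = π√(a_t³/μ) = 2.2805×10^5 s.
Converting: 2.2805×10^5 s ÷ 3600 s/hour = 63.35 hours.

t = 63.35 hours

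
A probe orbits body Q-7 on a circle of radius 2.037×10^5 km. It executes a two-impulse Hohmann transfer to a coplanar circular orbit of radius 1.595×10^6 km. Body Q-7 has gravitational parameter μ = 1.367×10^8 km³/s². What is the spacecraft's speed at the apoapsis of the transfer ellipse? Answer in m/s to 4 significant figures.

Semi-major axis of the transfer orbit: a_t = (2.037×10^5 + 1.595×10^6)/2 = 8.9935×10^5 km.
At apoapsis, r = 1.595×10^6 km.
Applying v² = μ(2/r − 1/a_t): v = 4.406 km/s.

v = 4406 m/s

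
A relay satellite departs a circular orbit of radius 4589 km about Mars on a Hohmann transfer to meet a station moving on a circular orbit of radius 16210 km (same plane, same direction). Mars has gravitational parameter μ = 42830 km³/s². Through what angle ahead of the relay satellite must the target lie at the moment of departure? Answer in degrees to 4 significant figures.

The Hohmann ellipse has a_t = (r₁ + r₂)/2 = 10399.5 km.
Transfer time t = π√(a_t³/μ) = 16098.8 s.
The target's mean motion on its circular orbit is ω₂ = √(μ/r₂³) = 1.00277×10^-4 rad/s.
Angle swept by the target during transfer: ω₂·t = 1.6143 rad = 92.49°.
The relay satellite traverses 180° on the transfer ellipse, so the target must lead by 180° − 92.49° = 87.51°.

φ = 87.51°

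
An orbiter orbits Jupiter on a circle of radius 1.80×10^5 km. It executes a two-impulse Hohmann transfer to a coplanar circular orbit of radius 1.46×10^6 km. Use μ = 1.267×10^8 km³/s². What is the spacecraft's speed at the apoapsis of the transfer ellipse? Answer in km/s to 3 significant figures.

v = 4.36 km/s

The Hohmann ellipse has a_t = (r₁ + r₂)/2 = 8.200×10^5 km.
At apoapsis, r = 1.460×10^6 km.
Applying v² = μ(2/r − 1/a_t): v = 4.365 km/s.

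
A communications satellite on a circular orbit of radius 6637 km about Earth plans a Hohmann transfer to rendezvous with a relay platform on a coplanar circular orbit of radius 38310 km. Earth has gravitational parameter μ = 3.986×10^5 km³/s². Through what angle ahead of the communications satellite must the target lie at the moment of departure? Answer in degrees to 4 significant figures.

Semi-major axis of the transfer orbit: a_t = (6637 + 38310)/2 = 22473.5 km.
The half-period of the transfer ellipse is t = π√(a_t³/μ) = 16764 s.
Target angular speed ω₂ = √(μ/r₂³) = 8.4198×10^-5 rad/s.
Angle swept by the target during transfer: ω₂·t = 1.4115 rad = 80.87°.
The communications satellite traverses 180° on the transfer ellipse, so the target must lead by 180° − 80.87° = 99.13°.

φ = 99.13°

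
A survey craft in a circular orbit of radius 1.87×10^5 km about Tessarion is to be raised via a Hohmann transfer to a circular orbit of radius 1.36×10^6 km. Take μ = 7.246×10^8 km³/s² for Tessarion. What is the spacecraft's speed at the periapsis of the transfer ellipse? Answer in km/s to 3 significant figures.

Transfer-ellipse semi-major axis a_t = (r₁ + r₂)/2 = (1.870×10^5 + 1.360×10^6)/2 = 7.735×10^5 km.
The periapsis of the transfer ellipse is at r = 1.870×10^5 km.
From the vis-viva equation, v = √[μ(2/r − 1/a_t)] = 82.54 km/s.

v = 82.5 km/s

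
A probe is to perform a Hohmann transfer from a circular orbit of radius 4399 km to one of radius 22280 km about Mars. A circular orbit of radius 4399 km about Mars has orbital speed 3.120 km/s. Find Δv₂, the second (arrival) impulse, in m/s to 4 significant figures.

Δv₂ = 590.2 m/s

From the circular-orbit relation v² = μ/r at r = 4399 km: μ = v²r = (3.120)² × 4399 = 42821.6 km³/s².
Transfer-ellipse semi-major axis a_t = (r₁ + r₂)/2 = (4399 + 22280)/2 = 13339.5 km.
Circular speed at r = 22280 km: v_c = √(μ/r) = 1.38635 km/s.
Transfer-orbit speed at the same r (vis-viva, a = a_t): v_t = √[μ(2/r − 1/a_t)] = 0.796125 km/s.
Δv₂ = |v_t − v_c| = |0.796125 − 1.38635| = 0.5902 km/s.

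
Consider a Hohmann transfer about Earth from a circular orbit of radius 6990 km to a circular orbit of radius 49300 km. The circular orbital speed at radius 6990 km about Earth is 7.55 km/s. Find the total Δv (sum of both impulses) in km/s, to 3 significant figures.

From the circular-orbit relation v² = μ/r at r = 6990 km: μ = v²r = (7.55)² × 6990 = 3.98447×10^5 km³/s².
Transfer-ellipse semi-major axis a_t = (r₁ + r₂)/2 = (6990 + 49300)/2 = 28145 km.
Circular speed at r₁: v₁ = √(μ/r₁) = √(3.98447×10^5/6990) = 7.5500 km/s.
On the transfer ellipse at r₁, vis-viva equation gives v_p = √[μ(2/r₁ − 1/a_t)] = 9.9924 km/s.
First burn Δv₁ = |v_p − v₁| = 2.44240 km/s.
Circular speed at r₂: v₂ = √(μ/r₂) = 2.84290 km/s.
Transfer-orbit speed at r₂: v_a = √[μ(2/r₂ − 1/a_t)] = 1.41677 km/s.
Second burn Δv₂ = |v₂ − v_a| = 1.42613 km/s.
Δv = Δv₁ + Δv₂ = 2.44240 + 1.42613 = 3.869 km/s.

Δv = 3.87 km/s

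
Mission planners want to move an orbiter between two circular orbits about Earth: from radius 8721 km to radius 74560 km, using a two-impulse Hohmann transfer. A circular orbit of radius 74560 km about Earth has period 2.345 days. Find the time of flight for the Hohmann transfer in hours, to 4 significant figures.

t = 11.74 hours

From Kepler's third law T² = 4π²r³/μ at r = 74560 km, T = 2.345 days = 2.345 × 86400 s = 2.02608×10^5 s: μ = 4π²r³/T² = 3.98625×10^5 km³/s².
Transfer-ellipse semi-major axis a_t = (r₁ + r₂)/2 = (8721 + 74560)/2 = 41640.5 km.
Half the transfer-orbit period gives t = π√(a_t³/μ) = 42280 s.
Converting: 42280 s ÷ 3600 s/hour = 11.74 hours.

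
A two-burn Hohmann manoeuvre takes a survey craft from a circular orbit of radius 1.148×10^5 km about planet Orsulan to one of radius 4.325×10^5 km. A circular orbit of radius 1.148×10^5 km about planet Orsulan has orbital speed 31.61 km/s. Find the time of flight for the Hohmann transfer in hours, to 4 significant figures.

From the circular-orbit relation v² = μ/r at r = 1.148×10^5 km: μ = v²r = (31.61)² × 1.148×10^5 = 1.14707×10^8 km³/s².
Semi-major axis of the transfer orbit: a_t = (1.148×10^5 + 4.325×10^5)/2 = 2.7365×10^5 km.
Transfer time t = π√(a_t³/μ) = π√((2.7365×10^5)³ / 1.14707×10^8) = 41990 s.
Converting: 41990 s ÷ 3600 s/hour = 11.66 hours.

t = 11.66 hours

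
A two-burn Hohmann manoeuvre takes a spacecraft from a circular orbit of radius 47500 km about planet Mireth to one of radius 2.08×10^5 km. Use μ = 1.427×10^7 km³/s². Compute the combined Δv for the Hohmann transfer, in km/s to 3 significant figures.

Δv = 8.02 km/s

The Hohmann ellipse has a_t = (r₁ + r₂)/2 = 1.2775×10^5 km.
At r₁ the circular-orbit speed is v₁ = √(μ/r₁) = 17.3327 km/s.
On the transfer ellipse at r₁, v² = μ(2/r − 1/a) gives v_p = √[μ(2/r₁ − 1/a_t)] = 22.1165 km/s.
First burn Δv₁ = |v_p − v₁| = 4.784 km/s.
At r₂, v₂ = √(μ/r₂) = 8.283 km/s.
Transfer-orbit speed at r₂: v_a = √[μ(2/r₂ − 1/a_t)] = 5.051 km/s.
Second burn Δv₂ = |v₂ − v_a| = 3.232 km/s.
Total Δv = Δv₁ + Δv₂ = 8.016 km/s.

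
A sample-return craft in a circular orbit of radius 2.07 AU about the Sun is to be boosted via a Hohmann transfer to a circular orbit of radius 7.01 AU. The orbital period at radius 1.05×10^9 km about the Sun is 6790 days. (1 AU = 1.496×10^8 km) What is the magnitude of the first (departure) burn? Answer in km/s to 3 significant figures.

From Kepler's third law T² = 4π²r³/μ at r = 1.05×10^9 km, T = 6790 days = 6790 × 86400 s = 5.86656×10^8 s: μ = 4π²r³/T² = 1.32789×10^11 km³/s².
In km: r₁ = 2.07 × 1.496×10^8 = 3.09672×10^8 km; r₂ = 7.01 × 1.496×10^8 = 1.048696×10^9 km.
Transfer-ellipse semi-major axis a_t = (r₁ + r₂)/2 = (3.09672×10^8 + 1.048696×10^9)/2 = 6.79184×10^8 km.
On the circular orbit at r = 3.09672×10^8 km, v_c = √(μ/r) = 20.7076 km/s.
Transfer-orbit speed at the same r (vis-viva, a = a_t): v_t = √[μ(2/r − 1/a_t)] = 25.7312 km/s.
Δv₁ = |v_t − v_c| = |25.7312 − 20.7076| = 5.024 km/s.

Δv₁ = 5.02 km/s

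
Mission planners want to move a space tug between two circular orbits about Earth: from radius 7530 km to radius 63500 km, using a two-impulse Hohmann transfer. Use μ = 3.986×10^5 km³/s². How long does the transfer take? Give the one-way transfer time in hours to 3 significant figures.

Semi-major axis of the transfer orbit: a_t = (7530 + 63500)/2 = 35515 km.
By Kepler's third law the transfer-orbit period is T = 2π√(a_t³/μ), so t = T/2 = 33300 s.
Converting: 33300 s ÷ 3600 s/hour = 9.25 hours.

t = 9.25 hours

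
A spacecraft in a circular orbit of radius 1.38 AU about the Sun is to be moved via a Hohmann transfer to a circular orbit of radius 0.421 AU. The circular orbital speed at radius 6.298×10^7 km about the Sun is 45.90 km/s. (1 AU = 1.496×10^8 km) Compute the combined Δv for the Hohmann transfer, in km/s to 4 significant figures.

Δv = 18.94 km/s

From the circular-orbit relation v² = μ/r at r = 6.298×10^7 km: μ = v²r = (45.90)² × 6.298×10^7 = 1.32687×10^11 km³/s².
In km: r₁ = 1.38 × 1.496×10^8 = 2.06448×10^8 km; r₂ = 0.421 × 1.496×10^8 = 6.29816×10^7 km.
Semi-major axis of the transfer orbit: a_t = (2.06448×10^8 + 6.29816×10^7)/2 = 1.347148×10^8 km.
At r₁ the circular-orbit speed is v₁ = √(μ/r₁) = 25.3518 km/s.
Transfer-orbit speed at r₁ (vis-viva): v_a = √[μ(2/r₁ − 1/a_t)] = 17.3344 km/s.
First burn Δv₁ = |v_a − v₁| = 8.017 km/s.
At r₂, v₂ = √(μ/r₂) = 45.90 km/s.
Transfer-orbit speed at r₂: v_p = √[μ(2/r₂ − 1/a_t)] = 56.82 km/s.
Second burn Δv₂ = |v₂ − v_p| = 10.92 km/s.
Total Δv = Δv₁ + Δv₂ = 18.94 km/s.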